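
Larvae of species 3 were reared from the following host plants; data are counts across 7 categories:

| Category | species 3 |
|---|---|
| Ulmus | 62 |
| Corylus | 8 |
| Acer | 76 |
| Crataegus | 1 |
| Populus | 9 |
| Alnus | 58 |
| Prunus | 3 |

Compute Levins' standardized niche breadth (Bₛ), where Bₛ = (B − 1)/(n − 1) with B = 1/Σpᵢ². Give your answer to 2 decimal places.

Proportions for species 3 (n=217): 62/217=0.2857, 8/217=0.0369, 76/217=0.3502, 1/217=0.0046, 9/217=0.0415, 58/217=0.2673, 3/217=0.0138
Σpᵢ² = 0.2857² + 0.0369² + 0.3502² + 0.0046² + 0.0415² + 0.2673² + 0.0138² = 0.081624 + 0.001362 + 0.122640 + 0.000021 + 0.001722 + 0.071449 + 0.000190 = 0.279008
B = 1 / 0.279008 = 3.5841
Bₛ = (B − 1)/(n − 1) = (3.5841 − 1)/(7 − 1) = 2.5841/6 = 0.4307

0.43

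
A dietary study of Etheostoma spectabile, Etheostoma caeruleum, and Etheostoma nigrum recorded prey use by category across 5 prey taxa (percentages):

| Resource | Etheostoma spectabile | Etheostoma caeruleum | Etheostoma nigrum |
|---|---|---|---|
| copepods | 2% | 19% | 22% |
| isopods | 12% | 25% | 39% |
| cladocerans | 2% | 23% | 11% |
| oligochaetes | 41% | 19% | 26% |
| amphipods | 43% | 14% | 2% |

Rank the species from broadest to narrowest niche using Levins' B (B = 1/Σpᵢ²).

Etheostoma caeruleum > Etheostoma nigrum > Etheostoma spectabile

Convert percentages to proportions (divide by 100).
Σp_specᵢ² = 0.02² + 0.12² + 0.02² + 0.41² + 0.43² = 0.0004 + 0.0144 + 0.0004 + 0.1681 + 0.1849 = 0.3682
B_spec = 1 / 0.3682 = 2.7159
Σp_caerᵢ² = 0.19² + 0.25² + 0.23² + 0.19² + 0.14² = 0.0361 + 0.0625 + 0.0529 + 0.0361 + 0.0196 = 0.2072
B_caer = 1 / 0.2072 = 4.8263
Σp_nigrᵢ² = 0.22² + 0.39² + 0.11² + 0.26² + 0.02² = 0.0484 + 0.1521 + 0.0121 + 0.0676 + 0.0004 = 0.2806
B_nigr = 1 / 0.2806 = 3.5638
Ranking by B (broadest → narrowest): Etheostoma caeruleum (4.83) > Etheostoma nigrum (3.56) > Etheostoma spectabile (2.72)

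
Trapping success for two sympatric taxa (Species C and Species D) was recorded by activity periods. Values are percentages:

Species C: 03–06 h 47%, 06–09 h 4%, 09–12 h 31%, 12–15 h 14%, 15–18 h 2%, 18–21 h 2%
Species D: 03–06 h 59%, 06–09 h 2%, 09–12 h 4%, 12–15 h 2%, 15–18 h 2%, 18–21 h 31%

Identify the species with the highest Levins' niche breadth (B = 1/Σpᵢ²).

Species C

Convert percentages to proportions (divide by 100).
Σp_Cᵢ² = 0.47² + 0.04² + 0.31² + 0.14² + 0.02² + 0.02² = 0.2209 + 0.0016 + 0.0961 + 0.0196 + 0.0004 + 0.0004 = 0.3390
B_C = 1 / 0.3390 = 2.9499
Σp_Dᵢ² = 0.59² + 0.02² + 0.04² + 0.02² + 0.02² + 0.31² = 0.3481 + 0.0004 + 0.0016 + 0.0004 + 0.0004 + 0.0961 = 0.4470
B_D = 1 / 0.4470 = 2.2371
Highest B → broadest niche (most generalist): Species C (B = 2.95).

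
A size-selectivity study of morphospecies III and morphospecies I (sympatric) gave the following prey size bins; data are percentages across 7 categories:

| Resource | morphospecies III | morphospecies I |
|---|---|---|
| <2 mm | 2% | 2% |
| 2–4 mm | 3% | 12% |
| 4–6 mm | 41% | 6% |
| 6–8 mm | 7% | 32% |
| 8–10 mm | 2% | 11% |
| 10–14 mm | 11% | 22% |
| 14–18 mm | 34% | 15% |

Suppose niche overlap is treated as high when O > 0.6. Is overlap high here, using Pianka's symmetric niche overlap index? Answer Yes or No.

No

Convert percentages to proportions (divide by 100).
Σ p₁ᵢp₂ᵢ = 0.0004 + 0.0036 + 0.0246 + 0.0224 + 0.0022 + 0.0242 + 0.0510 = 0.1284
Σp_1ᵢ² = 0.02² + 0.03² + 0.41² + 0.07² + 0.02² + 0.11² + 0.34² = 0.0004 + 0.0009 + 0.1681 + 0.0049 + 0.0004 + 0.0121 + 0.1156 = 0.3024
Σp_2ᵢ² = 0.02² + 0.12² + 0.06² + 0.32² + 0.11² + 0.22² + 0.15² = 0.0004 + 0.0144 + 0.0036 + 0.1024 + 0.0121 + 0.0484 + 0.0225 = 0.2038
O = 0.1284 / √(0.3024 × 0.2038) = 0.1284 / 0.24825 = 0.5172
O = 0.5172 < 0.6 → No.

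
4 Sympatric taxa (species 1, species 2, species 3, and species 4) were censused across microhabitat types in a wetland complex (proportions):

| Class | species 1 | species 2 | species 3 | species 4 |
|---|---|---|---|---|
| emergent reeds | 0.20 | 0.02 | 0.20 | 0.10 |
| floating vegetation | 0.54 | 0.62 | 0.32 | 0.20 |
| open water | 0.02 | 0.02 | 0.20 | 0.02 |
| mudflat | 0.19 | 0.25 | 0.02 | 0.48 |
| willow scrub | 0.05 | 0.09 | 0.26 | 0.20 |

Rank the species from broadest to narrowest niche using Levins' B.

species 3 > species 4 > species 1 > species 2

Σp_1ᵢ² = 0.20² + 0.54² + 0.02² + 0.19² + 0.05² = 0.0400 + 0.2916 + 0.0004 + 0.0361 + 0.0025 = 0.3706
B_1 = 1 / 0.3706 = 2.6983
Σp_2ᵢ² = 0.02² + 0.62² + 0.02² + 0.25² + 0.09² = 0.0004 + 0.3844 + 0.0004 + 0.0625 + 0.0081 = 0.4558
B_2 = 1 / 0.4558 = 2.1939
Σp_3ᵢ² = 0.20² + 0.32² + 0.20² + 0.02² + 0.26² = 0.0400 + 0.1024 + 0.0400 + 0.0004 + 0.0676 = 0.2504
B_3 = 1 / 0.2504 = 3.9936
Σp_4ᵢ² = 0.10² + 0.20² + 0.02² + 0.48² + 0.20² = 0.0100 + 0.0400 + 0.0004 + 0.2304 + 0.0400 = 0.3208
B_4 = 1 / 0.3208 = 3.1172
Ranking by B (broadest → narrowest): species 3 (3.99) > species 4 (3.12) > species 1 (2.70) > species 2 (2.19)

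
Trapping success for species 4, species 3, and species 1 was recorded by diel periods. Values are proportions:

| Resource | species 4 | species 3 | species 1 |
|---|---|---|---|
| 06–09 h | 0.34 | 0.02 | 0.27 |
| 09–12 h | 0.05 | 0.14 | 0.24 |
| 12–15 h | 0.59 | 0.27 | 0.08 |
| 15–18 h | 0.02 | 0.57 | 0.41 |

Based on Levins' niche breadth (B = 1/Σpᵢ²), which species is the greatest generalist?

Σp_4ᵢ² = 0.34² + 0.05² + 0.59² + 0.02² = 0.1156 + 0.0025 + 0.3481 + 0.0004 = 0.4666
B_4 = 1 / 0.4666 = 2.1432
Σp_3ᵢ² = 0.02² + 0.14² + 0.27² + 0.57² = 0.0004 + 0.0196 + 0.0729 + 0.3249 = 0.4178
B_3 = 1 / 0.4178 = 2.3935
Σp_1ᵢ² = 0.27² + 0.24² + 0.08² + 0.41² = 0.0729 + 0.0576 + 0.0064 + 0.1681 = 0.3050
B_1 = 1 / 0.3050 = 3.2787
Highest B → broadest niche (most generalist): species 1 (B = 3.28).

species 1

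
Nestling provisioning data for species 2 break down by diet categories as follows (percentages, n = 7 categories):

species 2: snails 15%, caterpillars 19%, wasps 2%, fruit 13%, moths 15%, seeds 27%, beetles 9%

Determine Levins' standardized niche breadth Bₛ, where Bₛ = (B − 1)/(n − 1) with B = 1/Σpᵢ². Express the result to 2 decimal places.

0.76

Convert percentages to proportions (divide by 100).
Σpᵢ² = 0.15² + 0.19² + 0.02² + 0.13² + 0.15² + 0.27² + 0.09² = 0.0225 + 0.0361 + 0.0004 + 0.0169 + 0.0225 + 0.0729 + 0.0081 = 0.1794
B = 1 / 0.1794 = 5.5741
Bₛ = (B − 1)/(n − 1) = (5.5741 − 1)/(7 − 1) = 4.5741/6 = 0.7624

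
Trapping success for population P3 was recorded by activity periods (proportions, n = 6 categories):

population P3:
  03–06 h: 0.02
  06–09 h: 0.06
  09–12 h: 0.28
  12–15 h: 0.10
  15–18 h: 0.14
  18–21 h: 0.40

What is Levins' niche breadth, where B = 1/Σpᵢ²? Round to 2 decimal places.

Σpᵢ² = 0.02² + 0.06² + 0.28² + 0.10² + 0.14² + 0.40² = 0.0004 + 0.0036 + 0.0784 + 0.0100 + 0.0196 + 0.1600 = 0.2720
B = 1 / 0.2720 = 3.6765

3.68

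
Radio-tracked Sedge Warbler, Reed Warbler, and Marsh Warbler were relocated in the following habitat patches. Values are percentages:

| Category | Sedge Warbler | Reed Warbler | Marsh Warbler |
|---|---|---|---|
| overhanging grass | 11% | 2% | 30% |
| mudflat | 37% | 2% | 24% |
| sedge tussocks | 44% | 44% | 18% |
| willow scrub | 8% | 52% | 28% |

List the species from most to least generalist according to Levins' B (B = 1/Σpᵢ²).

Convert percentages to proportions (divide by 100).
Σp_Sedgᵢ² = 0.11² + 0.37² + 0.44² + 0.08² = 0.0121 + 0.1369 + 0.1936 + 0.0064 = 0.3490
B_Sedg = 1 / 0.3490 = 2.8653
Σp_Reedᵢ² = 0.02² + 0.02² + 0.44² + 0.52² = 0.0004 + 0.0004 + 0.1936 + 0.2704 = 0.4648
B_Reed = 1 / 0.4648 = 2.1515
Σp_Marsᵢ² = 0.30² + 0.24² + 0.18² + 0.28² = 0.0900 + 0.0576 + 0.0324 + 0.0784 = 0.2584
B_Mars = 1 / 0.2584 = 3.8700
Ranking by B (broadest → narrowest): Marsh Warbler (3.87) > Sedge Warbler (2.87) > Reed Warbler (2.15)

Marsh Warbler > Sedge Warbler > Reed Warbler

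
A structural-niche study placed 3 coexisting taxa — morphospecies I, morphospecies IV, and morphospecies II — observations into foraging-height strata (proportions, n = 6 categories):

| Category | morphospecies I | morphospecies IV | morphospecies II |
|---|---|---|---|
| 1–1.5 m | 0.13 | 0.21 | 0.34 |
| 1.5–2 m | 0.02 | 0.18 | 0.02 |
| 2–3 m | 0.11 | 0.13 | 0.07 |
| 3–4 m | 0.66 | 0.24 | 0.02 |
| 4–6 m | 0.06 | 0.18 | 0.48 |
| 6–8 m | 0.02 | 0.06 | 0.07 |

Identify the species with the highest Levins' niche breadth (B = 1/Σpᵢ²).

Σp_Iᵢ² = 0.13² + 0.02² + 0.11² + 0.66² + 0.06² + 0.02² = 0.0169 + 0.0004 + 0.0121 + 0.4356 + 0.0036 + 0.0004 = 0.4690
B_I = 1 / 0.4690 = 2.1322
Σp_IVᵢ² = 0.21² + 0.18² + 0.13² + 0.24² + 0.18² + 0.06² = 0.0441 + 0.0324 + 0.0169 + 0.0576 + 0.0324 + 0.0036 = 0.1870
B_IV = 1 / 0.1870 = 5.3476
Σp_IIᵢ² = 0.34² + 0.02² + 0.07² + 0.02² + 0.48² + 0.07² = 0.1156 + 0.0004 + 0.0049 + 0.0004 + 0.2304 + 0.0049 = 0.3566
B_II = 1 / 0.3566 = 2.8043
Highest B → broadest niche (most generalist): morphospecies IV (B = 5.35).

morphospecies IV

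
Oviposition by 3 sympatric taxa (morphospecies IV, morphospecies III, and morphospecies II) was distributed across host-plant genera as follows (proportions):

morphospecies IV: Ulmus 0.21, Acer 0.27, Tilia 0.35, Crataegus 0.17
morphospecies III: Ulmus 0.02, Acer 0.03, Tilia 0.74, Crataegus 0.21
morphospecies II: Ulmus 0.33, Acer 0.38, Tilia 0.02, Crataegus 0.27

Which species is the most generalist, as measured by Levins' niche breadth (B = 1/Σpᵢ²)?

morphospecies IV

Σp_IVᵢ² = 0.21² + 0.27² + 0.35² + 0.17² = 0.0441 + 0.0729 + 0.1225 + 0.0289 = 0.2684
B_IV = 1 / 0.2684 = 3.7258
Σp_IIIᵢ² = 0.02² + 0.03² + 0.74² + 0.21² = 0.0004 + 0.0009 + 0.5476 + 0.0441 = 0.5930
B_III = 1 / 0.5930 = 1.6863
Σp_IIᵢ² = 0.33² + 0.38² + 0.02² + 0.27² = 0.1089 + 0.1444 + 0.0004 + 0.0729 = 0.3266
B_II = 1 / 0.3266 = 3.0618
Highest B → broadest niche (most generalist): morphospecies IV (B = 3.73).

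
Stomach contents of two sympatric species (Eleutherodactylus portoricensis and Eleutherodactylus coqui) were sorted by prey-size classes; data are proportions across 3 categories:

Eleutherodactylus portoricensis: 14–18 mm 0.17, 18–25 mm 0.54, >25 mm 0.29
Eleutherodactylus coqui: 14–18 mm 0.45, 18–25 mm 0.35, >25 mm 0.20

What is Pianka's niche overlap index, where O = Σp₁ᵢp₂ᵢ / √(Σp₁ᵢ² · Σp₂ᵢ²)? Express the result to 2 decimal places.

0.84

Σ p₁ᵢp₂ᵢ = 0.0765 + 0.1890 + 0.0580 = 0.3235
Σp_1ᵢ² = 0.17² + 0.54² + 0.29² = 0.0289 + 0.2916 + 0.0841 = 0.4046
Σp_2ᵢ² = 0.45² + 0.35² + 0.20² = 0.2025 + 0.1225 + 0.0400 = 0.3650
O = 0.3235 / √(0.4046 × 0.3650) = 0.3235 / 0.38429 = 0.8418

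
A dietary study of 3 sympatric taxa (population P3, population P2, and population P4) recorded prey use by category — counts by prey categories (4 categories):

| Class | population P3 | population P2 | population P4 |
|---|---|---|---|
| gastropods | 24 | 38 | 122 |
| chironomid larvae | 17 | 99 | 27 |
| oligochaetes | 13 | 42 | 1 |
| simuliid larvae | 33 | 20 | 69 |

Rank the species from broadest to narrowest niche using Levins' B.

population P3 > population P2 > population P4

Proportions for population P3 (n=87): 24/87=0.2759, 17/87=0.1954, 13/87=0.1494, 33/87=0.3793
Proportions for population P2 (n=199): 38/199=0.1910, 99/199=0.4975, 42/199=0.2111, 20/199=0.1005
Proportions for population P4 (n=219): 122/219=0.5571, 27/219=0.1233, 1/219=0.0046, 69/219=0.3151
Σp_P3ᵢ² = 0.2759² + 0.1954² + 0.1494² + 0.3793² = 0.076121 + 0.038181 + 0.022320 + 0.143868 = 0.280490
B_P3 = 1 / 0.280490 = 3.5652
Σp_P2ᵢ² = 0.1910² + 0.4975² + 0.2111² + 0.1005² = 0.036481 + 0.247506 + 0.044563 + 0.010100 = 0.338650
B_P2 = 1 / 0.338650 = 2.9529
Σp_P4ᵢ² = 0.5571² + 0.1233² + 0.0046² + 0.3151² = 0.310360 + 0.015203 + 0.000021 + 0.099288 = 0.424872
B_P4 = 1 / 0.424872 = 2.3537
Ranking by B (broadest → narrowest): population P3 (3.57) > population P2 (2.95) > population P4 (2.35)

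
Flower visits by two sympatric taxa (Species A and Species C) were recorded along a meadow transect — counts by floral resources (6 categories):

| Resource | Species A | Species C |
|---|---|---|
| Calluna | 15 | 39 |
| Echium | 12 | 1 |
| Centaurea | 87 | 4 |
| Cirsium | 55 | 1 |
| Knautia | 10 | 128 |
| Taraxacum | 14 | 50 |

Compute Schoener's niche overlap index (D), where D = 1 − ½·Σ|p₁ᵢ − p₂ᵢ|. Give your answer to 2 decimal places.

Proportions for Species A (n=193): 15/193=0.0777, 12/193=0.0622, 87/193=0.4508, 55/193=0.2850, 10/193=0.0518, 14/193=0.0725
Proportions for Species C (n=223): 39/223=0.1749, 1/223=0.0045, 4/223=0.0179, 1/223=0.0045, 128/223=0.5740, 50/223=0.2242
Σ|p₁ᵢ − p₂ᵢ| = 0.0972 + 0.0577 + 0.4329 + 0.2805 + 0.5222 + 0.1517 = 1.5422
D = 1 − ½ × 1.5422 = 1 − 0.77110 = 0.22890

0.23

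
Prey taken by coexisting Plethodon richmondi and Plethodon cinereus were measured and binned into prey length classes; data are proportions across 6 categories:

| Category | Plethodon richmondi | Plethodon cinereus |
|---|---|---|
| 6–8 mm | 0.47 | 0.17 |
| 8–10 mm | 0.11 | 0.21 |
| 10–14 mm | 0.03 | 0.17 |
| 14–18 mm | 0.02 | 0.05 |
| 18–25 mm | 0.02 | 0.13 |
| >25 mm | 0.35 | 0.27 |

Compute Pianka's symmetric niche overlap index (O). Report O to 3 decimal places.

0.783

Σ p₁ᵢp₂ᵢ = 0.0799 + 0.0231 + 0.0051 + 0.0010 + 0.0026 + 0.0945 = 0.2062
Σp_1ᵢ² = 0.47² + 0.11² + 0.03² + 0.02² + 0.02² + 0.35² = 0.2209 + 0.0121 + 0.0009 + 0.0004 + 0.0004 + 0.1225 = 0.3572
Σp_2ᵢ² = 0.17² + 0.21² + 0.17² + 0.05² + 0.13² + 0.27² = 0.0289 + 0.0441 + 0.0289 + 0.0025 + 0.0169 + 0.0729 = 0.1942
O = 0.2062 / √(0.3572 × 0.1942) = 0.2062 / 0.263379 = 0.78290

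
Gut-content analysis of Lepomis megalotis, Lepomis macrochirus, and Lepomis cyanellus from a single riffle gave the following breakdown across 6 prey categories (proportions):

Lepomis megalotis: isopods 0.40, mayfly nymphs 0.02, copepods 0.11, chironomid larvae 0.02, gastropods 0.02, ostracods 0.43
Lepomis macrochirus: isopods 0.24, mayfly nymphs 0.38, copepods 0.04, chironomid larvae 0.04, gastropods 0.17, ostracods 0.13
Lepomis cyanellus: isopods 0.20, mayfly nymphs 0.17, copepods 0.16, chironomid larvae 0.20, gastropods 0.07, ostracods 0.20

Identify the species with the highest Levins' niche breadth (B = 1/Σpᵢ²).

Σp_megaᵢ² = 0.40² + 0.02² + 0.11² + 0.02² + 0.02² + 0.43² = 0.1600 + 0.0004 + 0.0121 + 0.0004 + 0.0004 + 0.1849 = 0.3582
B_mega = 1 / 0.3582 = 2.7917
Σp_macrᵢ² = 0.24² + 0.38² + 0.04² + 0.04² + 0.17² + 0.13² = 0.0576 + 0.1444 + 0.0016 + 0.0016 + 0.0289 + 0.0169 = 0.2510
B_macr = 1 / 0.2510 = 3.9841
Σp_cyanᵢ² = 0.20² + 0.17² + 0.16² + 0.20² + 0.07² + 0.20² = 0.0400 + 0.0289 + 0.0256 + 0.0400 + 0.0049 + 0.0400 = 0.1794
B_cyan = 1 / 0.1794 = 5.5741
Highest B → broadest niche (most generalist): Lepomis cyanellus (B = 5.57).

Lepomis cyanellus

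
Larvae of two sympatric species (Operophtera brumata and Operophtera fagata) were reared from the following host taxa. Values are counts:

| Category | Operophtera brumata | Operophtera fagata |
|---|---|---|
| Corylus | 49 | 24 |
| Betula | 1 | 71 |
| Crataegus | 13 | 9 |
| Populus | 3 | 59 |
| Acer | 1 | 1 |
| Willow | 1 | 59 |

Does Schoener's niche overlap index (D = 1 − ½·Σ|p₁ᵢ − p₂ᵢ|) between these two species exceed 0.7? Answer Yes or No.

Proportions for Operophtera brumata (n=68): 49/68=0.7206, 1/68=0.0147, 13/68=0.1912, 3/68=0.0441, 1/68=0.0147, 1/68=0.0147
Proportions for Operophtera fagata (n=223): 24/223=0.1076, 71/223=0.3184, 9/223=0.0404, 59/223=0.2646, 1/223=0.0045, 59/223=0.2646
Σ|p₁ᵢ − p₂ᵢ| = 0.6130 + 0.3037 + 0.1508 + 0.2205 + 0.0102 + 0.2499 = 1.5481
D = 1 − ½ × 1.5481 = 1 − 0.77405 = 0.22595
D = 0.22595 < 0.7 → No.

No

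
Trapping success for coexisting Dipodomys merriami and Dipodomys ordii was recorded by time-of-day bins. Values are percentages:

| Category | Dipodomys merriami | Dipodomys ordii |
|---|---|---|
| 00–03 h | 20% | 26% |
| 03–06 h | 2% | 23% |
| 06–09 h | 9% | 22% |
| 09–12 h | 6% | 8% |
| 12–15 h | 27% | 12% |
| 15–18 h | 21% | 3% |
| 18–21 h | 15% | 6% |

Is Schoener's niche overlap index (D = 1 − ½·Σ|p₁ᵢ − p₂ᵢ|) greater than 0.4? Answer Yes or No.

Convert percentages to proportions (divide by 100).
Σ|p₁ᵢ − p₂ᵢ| = 0.06 + 0.21 + 0.13 + 0.02 + 0.15 + 0.18 + 0.09 = 0.84
D = 1 − ½ × 0.84 = 1 − 0.420 = 0.5800
D = 0.5800 > 0.4 → Yes.

Yes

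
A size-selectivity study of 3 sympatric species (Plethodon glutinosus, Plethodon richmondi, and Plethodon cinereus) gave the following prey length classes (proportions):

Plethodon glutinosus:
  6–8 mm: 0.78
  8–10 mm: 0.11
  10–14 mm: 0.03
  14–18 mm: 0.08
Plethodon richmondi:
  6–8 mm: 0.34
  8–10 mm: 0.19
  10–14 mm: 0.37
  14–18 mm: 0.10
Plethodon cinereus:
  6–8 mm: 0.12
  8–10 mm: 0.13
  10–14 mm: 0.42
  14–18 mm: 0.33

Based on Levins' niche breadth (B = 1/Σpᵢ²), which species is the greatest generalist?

Σp_glutᵢ² = 0.78² + 0.11² + 0.03² + 0.08² = 0.6084 + 0.0121 + 0.0009 + 0.0064 = 0.6278
B_glut = 1 / 0.6278 = 1.5929
Σp_richᵢ² = 0.34² + 0.19² + 0.37² + 0.10² = 0.1156 + 0.0361 + 0.1369 + 0.0100 = 0.2986
B_rich = 1 / 0.2986 = 3.3490
Σp_cineᵢ² = 0.12² + 0.13² + 0.42² + 0.33² = 0.0144 + 0.0169 + 0.1764 + 0.1089 = 0.3166
B_cine = 1 / 0.3166 = 3.1586
Highest B → broadest niche (most generalist): Plethodon richmondi (B = 3.35).

Plethodon richmondi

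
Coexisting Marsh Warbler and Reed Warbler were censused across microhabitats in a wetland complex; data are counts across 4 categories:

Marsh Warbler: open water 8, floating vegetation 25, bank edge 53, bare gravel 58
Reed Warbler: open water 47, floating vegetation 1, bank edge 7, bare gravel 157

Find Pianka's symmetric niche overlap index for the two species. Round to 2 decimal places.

Proportions for Marsh Warbler (n=144): 8/144=0.0556, 25/144=0.1736, 53/144=0.3681, 58/144=0.4028
Proportions for Reed Warbler (n=212): 47/212=0.2217, 1/212=0.0047, 7/212=0.0330, 157/212=0.7406
Σ p₁ᵢp₂ᵢ = 0.012327 + 0.000816 + 0.012147 + 0.298314 = 0.323604
Σp_1ᵢ² = 0.0556² + 0.1736² + 0.3681² + 0.4028² = 0.003091 + 0.030137 + 0.135498 + 0.162248 = 0.330974
Σp_2ᵢ² = 0.2217² + 0.0047² + 0.0330² + 0.7406² = 0.049151 + 0.000022 + 0.001089 + 0.548488 = 0.598750
O = 0.323604 / √(0.330974 × 0.598750) = 0.323604 / 0.4451637 = 0.7269

0.73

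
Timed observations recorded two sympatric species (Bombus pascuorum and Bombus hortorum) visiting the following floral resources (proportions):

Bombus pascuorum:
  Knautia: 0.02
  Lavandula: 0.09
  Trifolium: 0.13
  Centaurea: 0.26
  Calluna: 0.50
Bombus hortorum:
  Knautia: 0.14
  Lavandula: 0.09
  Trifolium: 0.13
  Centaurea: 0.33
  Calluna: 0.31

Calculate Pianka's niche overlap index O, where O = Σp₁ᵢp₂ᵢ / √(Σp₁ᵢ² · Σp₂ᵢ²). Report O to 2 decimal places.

Σ p₁ᵢp₂ᵢ = 0.0028 + 0.0081 + 0.0169 + 0.0858 + 0.1550 = 0.2686
Σp_1ᵢ² = 0.02² + 0.09² + 0.13² + 0.26² + 0.50² = 0.0004 + 0.0081 + 0.0169 + 0.0676 + 0.2500 = 0.3430
Σp_2ᵢ² = 0.14² + 0.09² + 0.13² + 0.33² + 0.31² = 0.0196 + 0.0081 + 0.0169 + 0.1089 + 0.0961 = 0.2496
O = 0.2686 / √(0.3430 × 0.2496) = 0.2686 / 0.29260 = 0.9180

0.92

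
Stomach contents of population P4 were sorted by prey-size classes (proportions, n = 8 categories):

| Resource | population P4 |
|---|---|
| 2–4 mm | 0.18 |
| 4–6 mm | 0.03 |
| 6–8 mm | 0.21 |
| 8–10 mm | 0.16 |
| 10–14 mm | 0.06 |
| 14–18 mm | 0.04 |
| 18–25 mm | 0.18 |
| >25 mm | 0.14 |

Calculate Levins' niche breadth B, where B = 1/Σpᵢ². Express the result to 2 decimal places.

6.24

Σpᵢ² = 0.18² + 0.03² + 0.21² + 0.16² + 0.06² + 0.04² + 0.18² + 0.14² = 0.0324 + 0.0009 + 0.0441 + 0.0256 + 0.0036 + 0.0016 + 0.0324 + 0.0196 = 0.1602
B = 1 / 0.1602 = 6.2422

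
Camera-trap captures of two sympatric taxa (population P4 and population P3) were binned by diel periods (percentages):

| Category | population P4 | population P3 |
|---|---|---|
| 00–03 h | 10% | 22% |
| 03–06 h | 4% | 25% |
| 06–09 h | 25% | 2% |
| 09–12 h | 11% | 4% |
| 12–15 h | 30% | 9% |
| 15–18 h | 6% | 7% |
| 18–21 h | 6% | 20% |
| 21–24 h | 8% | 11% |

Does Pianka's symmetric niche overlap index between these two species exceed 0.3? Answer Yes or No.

Convert percentages to proportions (divide by 100).
Σ p₁ᵢp₂ᵢ = 0.0220 + 0.0100 + 0.0050 + 0.0044 + 0.0270 + 0.0042 + 0.0120 + 0.0088 = 0.0934
Σp_1ᵢ² = 0.10² + 0.04² + 0.25² + 0.11² + 0.30² + 0.06² + 0.06² + 0.08² = 0.0100 + 0.0016 + 0.0625 + 0.0121 + 0.0900 + 0.0036 + 0.0036 + 0.0064 = 0.1898
Σp_2ᵢ² = 0.22² + 0.25² + 0.02² + 0.04² + 0.09² + 0.07² + 0.20² + 0.11² = 0.0484 + 0.0625 + 0.0004 + 0.0016 + 0.0081 + 0.0049 + 0.0400 + 0.0121 = 0.1780
O = 0.0934 / √(0.1898 × 0.1780) = 0.0934 / 0.18381 = 0.5081
O = 0.5081 > 0.3 → Yes.

Yes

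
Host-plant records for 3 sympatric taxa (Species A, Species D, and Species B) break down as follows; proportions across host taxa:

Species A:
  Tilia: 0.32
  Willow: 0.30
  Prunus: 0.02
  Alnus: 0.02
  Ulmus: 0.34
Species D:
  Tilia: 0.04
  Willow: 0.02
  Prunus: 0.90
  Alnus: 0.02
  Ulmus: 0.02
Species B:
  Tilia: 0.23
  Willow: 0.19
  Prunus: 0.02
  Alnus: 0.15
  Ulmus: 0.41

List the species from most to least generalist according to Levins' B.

Σp_Aᵢ² = 0.32² + 0.30² + 0.02² + 0.02² + 0.34² = 0.1024 + 0.0900 + 0.0004 + 0.0004 + 0.1156 = 0.3088
B_A = 1 / 0.3088 = 3.2383
Σp_Dᵢ² = 0.04² + 0.02² + 0.90² + 0.02² + 0.02² = 0.0016 + 0.0004 + 0.8100 + 0.0004 + 0.0004 = 0.8128
B_D = 1 / 0.8128 = 1.2303
Σp_Bᵢ² = 0.23² + 0.19² + 0.02² + 0.15² + 0.41² = 0.0529 + 0.0361 + 0.0004 + 0.0225 + 0.1681 = 0.2800
B_B = 1 / 0.2800 = 3.5714
Ranking by B (broadest → narrowest): Species B (3.57) > Species A (3.24) > Species D (1.23)

Species B > Species A > Species D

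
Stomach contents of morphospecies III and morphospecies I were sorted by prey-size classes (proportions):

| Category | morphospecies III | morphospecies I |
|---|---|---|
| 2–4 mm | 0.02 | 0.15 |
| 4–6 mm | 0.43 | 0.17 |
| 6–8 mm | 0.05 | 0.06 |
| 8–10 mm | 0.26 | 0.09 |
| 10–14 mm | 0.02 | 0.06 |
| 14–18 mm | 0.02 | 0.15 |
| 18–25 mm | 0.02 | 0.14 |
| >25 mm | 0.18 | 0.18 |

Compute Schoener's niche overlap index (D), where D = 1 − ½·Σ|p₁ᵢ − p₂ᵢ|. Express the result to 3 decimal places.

Σ|p₁ᵢ − p₂ᵢ| = 0.13 + 0.26 + 0.01 + 0.17 + 0.04 + 0.13 + 0.12 + 0.00 = 0.86
D = 1 − ½ × 0.86 = 1 − 0.430 = 0.57000

0.570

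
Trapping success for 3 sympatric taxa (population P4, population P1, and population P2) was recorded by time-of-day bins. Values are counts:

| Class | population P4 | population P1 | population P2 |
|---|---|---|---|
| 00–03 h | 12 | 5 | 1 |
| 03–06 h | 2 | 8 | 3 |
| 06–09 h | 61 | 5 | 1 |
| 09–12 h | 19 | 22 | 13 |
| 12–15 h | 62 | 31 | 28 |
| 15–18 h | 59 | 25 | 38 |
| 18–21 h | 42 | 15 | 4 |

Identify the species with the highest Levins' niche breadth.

Proportions for population P4 (n=257): 12/257=0.0467, 2/257=0.0078, 61/257=0.2374, 19/257=0.0739, 62/257=0.2412, 59/257=0.2296, 42/257=0.1634
Proportions for population P1 (n=111): 5/111=0.0450, 8/111=0.0721, 5/111=0.0450, 22/111=0.1982, 31/111=0.2793, 25/111=0.2252, 15/111=0.1351
Proportions for population P2 (n=88): 1/88=0.0114, 3/88=0.0341, 1/88=0.0114, 13/88=0.1477, 28/88=0.3182, 38/88=0.4318, 4/88=0.0455
Σp_P4ᵢ² = 0.0467² + 0.0078² + 0.2374² + 0.0739² + 0.2412² + 0.2296² + 0.1634² = 0.002181 + 0.000061 + 0.056359 + 0.005461 + 0.058177 + 0.052716 + 0.026700 = 0.201655
B_P4 = 1 / 0.201655 = 4.9590
Σp_P1ᵢ² = 0.0450² + 0.0721² + 0.0450² + 0.1982² + 0.2793² + 0.2252² + 0.1351² = 0.002025 + 0.005198 + 0.002025 + 0.039283 + 0.078008 + 0.050715 + 0.018252 = 0.195506
B_P1 = 1 / 0.195506 = 5.1149
Σp_P2ᵢ² = 0.0114² + 0.0341² + 0.0114² + 0.1477² + 0.3182² + 0.4318² + 0.0455² = 0.000130 + 0.001163 + 0.000130 + 0.021815 + 0.101251 + 0.186451 + 0.002070 = 0.313010
B_P2 = 1 / 0.313010 = 3.1948
Highest B → broadest niche (most generalist): population P1 (B = 5.11).

population P1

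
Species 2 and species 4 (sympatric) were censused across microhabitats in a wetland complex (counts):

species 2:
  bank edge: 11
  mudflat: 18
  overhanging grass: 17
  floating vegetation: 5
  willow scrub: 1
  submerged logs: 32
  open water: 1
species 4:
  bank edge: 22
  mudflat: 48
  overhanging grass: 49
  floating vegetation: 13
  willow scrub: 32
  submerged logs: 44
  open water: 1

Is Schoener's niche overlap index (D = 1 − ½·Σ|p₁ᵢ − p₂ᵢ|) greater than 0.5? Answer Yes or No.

Yes

Proportions for species 2 (n=85): 11/85=0.1294, 18/85=0.2118, 17/85=0.2000, 5/85=0.0588, 1/85=0.0118, 32/85=0.3765, 1/85=0.0118
Proportions for species 4 (n=209): 22/209=0.1053, 48/209=0.2297, 49/209=0.2344, 13/209=0.0622, 32/209=0.1531, 44/209=0.2105, 1/209=0.0048
Σ|p₁ᵢ − p₂ᵢ| = 0.0241 + 0.0179 + 0.0344 + 0.0034 + 0.1413 + 0.1660 + 0.0070 = 0.3941
D = 1 − ½ × 0.3941 = 1 − 0.19705 = 0.80295
D = 0.80295 > 0.5 → Yes.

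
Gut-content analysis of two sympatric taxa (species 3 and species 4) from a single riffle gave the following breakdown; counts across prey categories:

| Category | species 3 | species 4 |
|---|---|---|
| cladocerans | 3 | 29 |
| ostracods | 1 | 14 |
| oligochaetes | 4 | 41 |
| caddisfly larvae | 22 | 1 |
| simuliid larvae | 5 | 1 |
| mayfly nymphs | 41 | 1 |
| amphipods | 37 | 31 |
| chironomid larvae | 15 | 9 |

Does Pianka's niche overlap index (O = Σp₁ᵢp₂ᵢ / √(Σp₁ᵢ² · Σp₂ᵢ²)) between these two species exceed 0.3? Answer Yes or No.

Yes

Proportions for species 3 (n=128): 3/128=0.0234, 1/128=0.0078, 4/128=0.0313, 22/128=0.1719, 5/128=0.0391, 41/128=0.3203, 37/128=0.2891, 15/128=0.1172
Proportions for species 4 (n=127): 29/127=0.2283, 14/127=0.1102, 41/127=0.3228, 1/127=0.0079, 1/127=0.0079, 1/127=0.0079, 31/127=0.2441, 9/127=0.0709
Σ p₁ᵢp₂ᵢ = 0.005342 + 0.000860 + 0.010104 + 0.001358 + 0.000309 + 0.002530 + 0.070569 + 0.008309 = 0.099381
Σp_1ᵢ² = 0.0234² + 0.0078² + 0.0313² + 0.1719² + 0.0391² + 0.3203² + 0.2891² + 0.1172² = 0.000548 + 0.000061 + 0.000980 + 0.029550 + 0.001529 + 0.102592 + 0.083579 + 0.013736 = 0.232575
Σp_2ᵢ² = 0.2283² + 0.1102² + 0.3228² + 0.0079² + 0.0079² + 0.0079² + 0.2441² + 0.0709² = 0.052121 + 0.012144 + 0.104200 + 0.000062 + 0.000062 + 0.000062 + 0.059585 + 0.005027 = 0.233263
O = 0.099381 / √(0.232575 × 0.233263) = 0.099381 / 0.2329187 = 0.4267
O = 0.4267 > 0.3 → Yes.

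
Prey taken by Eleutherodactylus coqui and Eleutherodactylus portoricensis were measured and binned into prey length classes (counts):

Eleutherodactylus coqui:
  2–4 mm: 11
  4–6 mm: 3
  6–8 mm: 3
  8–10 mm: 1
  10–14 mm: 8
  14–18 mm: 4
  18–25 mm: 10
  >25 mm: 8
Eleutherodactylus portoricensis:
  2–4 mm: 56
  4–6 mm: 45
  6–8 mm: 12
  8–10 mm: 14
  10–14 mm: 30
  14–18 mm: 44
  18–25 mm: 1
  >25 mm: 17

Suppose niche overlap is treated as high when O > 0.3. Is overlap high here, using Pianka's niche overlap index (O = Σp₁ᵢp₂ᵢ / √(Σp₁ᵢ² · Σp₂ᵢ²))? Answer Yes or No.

Yes

Proportions for Eleutherodactylus coqui (n=48): 11/48=0.2292, 3/48=0.0625, 3/48=0.0625, 1/48=0.0208, 8/48=0.1667, 4/48=0.0833, 10/48=0.2083, 8/48=0.1667
Proportions for Eleutherodactylus portoricensis (n=219): 56/219=0.2557, 45/219=0.2055, 12/219=0.0548, 14/219=0.0639, 30/219=0.1370, 44/219=0.2009, 1/219=0.0046, 17/219=0.0776
Σ p₁ᵢp₂ᵢ = 0.058606 + 0.012844 + 0.003425 + 0.001329 + 0.022838 + 0.016735 + 0.000958 + 0.012936 = 0.129671
Σp_1ᵢ² = 0.2292² + 0.0625² + 0.0625² + 0.0208² + 0.1667² + 0.0833² + 0.2083² + 0.1667² = 0.052533 + 0.003906 + 0.003906 + 0.000433 + 0.027789 + 0.006939 + 0.043389 + 0.027789 = 0.166684
Σp_2ᵢ² = 0.2557² + 0.2055² + 0.0548² + 0.0639² + 0.1370² + 0.2009² + 0.0046² + 0.0776² = 0.065382 + 0.042230 + 0.003003 + 0.004083 + 0.018769 + 0.040361 + 0.000021 + 0.006022 = 0.179871
O = 0.129671 / √(0.166684 × 0.179871) = 0.129671 / 0.1731520 = 0.7489
O = 0.7489 > 0.3 → Yes.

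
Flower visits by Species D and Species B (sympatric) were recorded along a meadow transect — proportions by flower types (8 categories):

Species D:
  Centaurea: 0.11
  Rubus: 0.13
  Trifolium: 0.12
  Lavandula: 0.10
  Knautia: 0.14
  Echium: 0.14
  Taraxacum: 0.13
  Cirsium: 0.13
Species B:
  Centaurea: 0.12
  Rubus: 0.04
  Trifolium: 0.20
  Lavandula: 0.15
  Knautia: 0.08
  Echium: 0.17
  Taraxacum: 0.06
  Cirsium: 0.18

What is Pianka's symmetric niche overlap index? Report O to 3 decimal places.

Σ p₁ᵢp₂ᵢ = 0.0132 + 0.0052 + 0.0240 + 0.0150 + 0.0112 + 0.0238 + 0.0078 + 0.0234 = 0.1236
Σp_1ᵢ² = 0.11² + 0.13² + 0.12² + 0.10² + 0.14² + 0.14² + 0.13² + 0.13² = 0.0121 + 0.0169 + 0.0144 + 0.0100 + 0.0196 + 0.0196 + 0.0169 + 0.0169 = 0.1264
Σp_2ᵢ² = 0.12² + 0.04² + 0.20² + 0.15² + 0.08² + 0.17² + 0.06² + 0.18² = 0.0144 + 0.0016 + 0.0400 + 0.0225 + 0.0064 + 0.0289 + 0.0036 + 0.0324 = 0.1498
O = 0.1236 / √(0.1264 × 0.1498) = 0.1236 / 0.137603 = 0.89824

0.898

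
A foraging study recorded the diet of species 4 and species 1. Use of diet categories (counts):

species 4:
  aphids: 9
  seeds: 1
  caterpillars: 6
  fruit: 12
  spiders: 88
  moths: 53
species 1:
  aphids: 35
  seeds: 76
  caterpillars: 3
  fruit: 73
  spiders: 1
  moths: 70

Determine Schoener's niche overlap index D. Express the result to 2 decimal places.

0.42

Proportions for species 4 (n=169): 9/169=0.0533, 1/169=0.0059, 6/169=0.0355, 12/169=0.0710, 88/169=0.5207, 53/169=0.3136
Proportions for species 1 (n=258): 35/258=0.1357, 76/258=0.2946, 3/258=0.0116, 73/258=0.2829, 1/258=0.0039, 70/258=0.2713
Σ|p₁ᵢ − p₂ᵢ| = 0.0824 + 0.2887 + 0.0239 + 0.2119 + 0.5168 + 0.0423 = 1.1660
D = 1 − ½ × 1.1660 = 1 − 0.58300 = 0.41700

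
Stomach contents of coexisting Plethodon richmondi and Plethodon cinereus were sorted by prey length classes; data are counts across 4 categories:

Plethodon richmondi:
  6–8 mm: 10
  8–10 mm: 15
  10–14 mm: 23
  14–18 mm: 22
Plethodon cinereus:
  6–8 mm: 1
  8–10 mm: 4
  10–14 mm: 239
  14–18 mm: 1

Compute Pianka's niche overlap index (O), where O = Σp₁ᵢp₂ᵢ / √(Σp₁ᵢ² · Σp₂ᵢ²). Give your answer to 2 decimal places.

Proportions for Plethodon richmondi (n=70): 10/70=0.1429, 15/70=0.2143, 23/70=0.3286, 22/70=0.3143
Proportions for Plethodon cinereus (n=245): 1/245=0.0041, 4/245=0.0163, 239/245=0.9755, 1/245=0.0041
Σ p₁ᵢp₂ᵢ = 0.000586 + 0.003493 + 0.320549 + 0.001289 = 0.325917
Σp_1ᵢ² = 0.1429² + 0.2143² + 0.3286² + 0.3143² = 0.020420 + 0.045924 + 0.107978 + 0.098784 = 0.273106
Σp_2ᵢ² = 0.0041² + 0.0163² + 0.9755² + 0.0041² = 0.000017 + 0.000266 + 0.951600 + 0.000017 = 0.951900
O = 0.325917 / √(0.273106 × 0.951900) = 0.325917 / 0.5098721 = 0.6392

0.64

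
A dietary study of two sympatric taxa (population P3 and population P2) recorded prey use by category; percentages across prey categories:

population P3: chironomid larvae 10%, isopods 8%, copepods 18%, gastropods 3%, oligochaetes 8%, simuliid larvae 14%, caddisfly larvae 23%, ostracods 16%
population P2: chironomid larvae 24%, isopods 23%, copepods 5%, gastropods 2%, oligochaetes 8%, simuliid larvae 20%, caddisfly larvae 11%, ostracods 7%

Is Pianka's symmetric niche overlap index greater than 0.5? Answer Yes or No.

Yes

Convert percentages to proportions (divide by 100).
Σ p₁ᵢp₂ᵢ = 0.0240 + 0.0184 + 0.0090 + 0.0006 + 0.0064 + 0.0280 + 0.0253 + 0.0112 = 0.1229
Σp_1ᵢ² = 0.10² + 0.08² + 0.18² + 0.03² + 0.08² + 0.14² + 0.23² + 0.16² = 0.0100 + 0.0064 + 0.0324 + 0.0009 + 0.0064 + 0.0196 + 0.0529 + 0.0256 = 0.1542
Σp_2ᵢ² = 0.24² + 0.23² + 0.05² + 0.02² + 0.08² + 0.20² + 0.11² + 0.07² = 0.0576 + 0.0529 + 0.0025 + 0.0004 + 0.0064 + 0.0400 + 0.0121 + 0.0049 = 0.1768
O = 0.1229 / √(0.1542 × 0.1768) = 0.1229 / 0.16511 = 0.7444
O = 0.7444 > 0.5 → Yes.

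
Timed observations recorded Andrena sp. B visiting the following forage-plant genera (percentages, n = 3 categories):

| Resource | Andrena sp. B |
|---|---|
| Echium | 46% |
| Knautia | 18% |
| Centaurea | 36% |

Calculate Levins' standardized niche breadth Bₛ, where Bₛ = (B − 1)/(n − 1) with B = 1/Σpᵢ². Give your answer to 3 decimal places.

Convert percentages to proportions (divide by 100).
Σpᵢ² = 0.46² + 0.18² + 0.36² = 0.2116 + 0.0324 + 0.1296 = 0.3736
B = 1 / 0.3736 = 2.67666
Bₛ = (B − 1)/(n − 1) = (2.67666 − 1)/(3 − 1) = 1.67666/2 = 0.83833

0.838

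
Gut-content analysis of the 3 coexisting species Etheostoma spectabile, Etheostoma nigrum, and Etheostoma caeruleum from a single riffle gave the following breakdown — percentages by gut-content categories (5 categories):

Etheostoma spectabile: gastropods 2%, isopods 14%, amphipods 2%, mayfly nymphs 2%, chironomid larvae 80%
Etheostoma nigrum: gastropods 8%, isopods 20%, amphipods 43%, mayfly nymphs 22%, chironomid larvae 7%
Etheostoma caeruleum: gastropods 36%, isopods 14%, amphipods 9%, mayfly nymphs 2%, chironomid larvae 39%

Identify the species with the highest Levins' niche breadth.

Etheostoma nigrum

Convert percentages to proportions (divide by 100).
Σp_specᵢ² = 0.02² + 0.14² + 0.02² + 0.02² + 0.80² = 0.0004 + 0.0196 + 0.0004 + 0.0004 + 0.6400 = 0.6608
B_spec = 1 / 0.6608 = 1.5133
Σp_nigrᵢ² = 0.08² + 0.20² + 0.43² + 0.22² + 0.07² = 0.0064 + 0.0400 + 0.1849 + 0.0484 + 0.0049 = 0.2846
B_nigr = 1 / 0.2846 = 3.5137
Σp_caerᵢ² = 0.36² + 0.14² + 0.09² + 0.02² + 0.39² = 0.1296 + 0.0196 + 0.0081 + 0.0004 + 0.1521 = 0.3098
B_caer = 1 / 0.3098 = 3.2279
Highest B → broadest niche (most generalist): Etheostoma nigrum (B = 3.51).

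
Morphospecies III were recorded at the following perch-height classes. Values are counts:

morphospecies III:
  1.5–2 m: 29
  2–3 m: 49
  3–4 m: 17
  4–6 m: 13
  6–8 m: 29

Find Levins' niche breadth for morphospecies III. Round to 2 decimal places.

Proportions for morphospecies III (n=137): 29/137=0.2117, 49/137=0.3577, 17/137=0.1241, 13/137=0.0949, 29/137=0.2117
Σpᵢ² = 0.2117² + 0.3577² + 0.1241² + 0.0949² + 0.2117² = 0.044817 + 0.127949 + 0.015401 + 0.009006 + 0.044817 = 0.241990
B = 1 / 0.241990 = 4.1324

4.13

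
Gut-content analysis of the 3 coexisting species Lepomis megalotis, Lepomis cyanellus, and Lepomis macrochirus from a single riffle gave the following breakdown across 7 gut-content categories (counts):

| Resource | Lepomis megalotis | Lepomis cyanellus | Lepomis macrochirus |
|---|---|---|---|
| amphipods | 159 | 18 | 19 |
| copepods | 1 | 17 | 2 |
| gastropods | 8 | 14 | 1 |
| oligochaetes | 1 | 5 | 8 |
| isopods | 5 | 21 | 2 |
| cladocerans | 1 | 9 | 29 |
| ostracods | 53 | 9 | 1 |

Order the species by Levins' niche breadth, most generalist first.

Proportions for Lepomis megalotis (n=228): 159/228=0.6974, 1/228=0.0044, 8/228=0.0351, 1/228=0.0044, 5/228=0.0219, 1/228=0.0044, 53/228=0.2325
Proportions for Lepomis cyanellus (n=93): 18/93=0.1935, 17/93=0.1828, 14/93=0.1505, 5/93=0.0538, 21/93=0.2258, 9/93=0.0968, 9/93=0.0968
Proportions for Lepomis macrochirus (n=62): 19/62=0.3065, 2/62=0.0323, 1/62=0.0161, 8/62=0.1290, 2/62=0.0323, 29/62=0.4677, 1/62=0.0161
Σp_megaᵢ² = 0.6974² + 0.0044² + 0.0351² + 0.0044² + 0.0219² + 0.0044² + 0.2325² = 0.486367 + 0.000019 + 0.001232 + 0.000019 + 0.000480 + 0.000019 + 0.054056 = 0.542192
B_mega = 1 / 0.542192 = 1.8444
Σp_cyanᵢ² = 0.1935² + 0.1828² + 0.1505² + 0.0538² + 0.2258² + 0.0968² + 0.0968² = 0.037442 + 0.033416 + 0.022650 + 0.002894 + 0.050986 + 0.009370 + 0.009370 = 0.166128
B_cyan = 1 / 0.166128 = 6.0195
Σp_macrᵢ² = 0.3065² + 0.0323² + 0.0161² + 0.1290² + 0.0323² + 0.4677² + 0.0161² = 0.093942 + 0.001043 + 0.000259 + 0.016641 + 0.001043 + 0.218743 + 0.000259 = 0.331930
B_macr = 1 / 0.331930 = 3.0127
Ranking by B (broadest → narrowest): Lepomis cyanellus (6.02) > Lepomis macrochirus (3.01) > Lepomis megalotis (1.84)

Lepomis cyanellus > Lepomis macrochirus > Lepomis megalotis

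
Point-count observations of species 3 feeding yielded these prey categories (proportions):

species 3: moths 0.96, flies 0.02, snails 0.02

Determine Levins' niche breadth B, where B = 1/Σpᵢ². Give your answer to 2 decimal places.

Σpᵢ² = 0.96² + 0.02² + 0.02² = 0.9216 + 0.0004 + 0.0004 = 0.9224
B = 1 / 0.9224 = 1.0841

1.08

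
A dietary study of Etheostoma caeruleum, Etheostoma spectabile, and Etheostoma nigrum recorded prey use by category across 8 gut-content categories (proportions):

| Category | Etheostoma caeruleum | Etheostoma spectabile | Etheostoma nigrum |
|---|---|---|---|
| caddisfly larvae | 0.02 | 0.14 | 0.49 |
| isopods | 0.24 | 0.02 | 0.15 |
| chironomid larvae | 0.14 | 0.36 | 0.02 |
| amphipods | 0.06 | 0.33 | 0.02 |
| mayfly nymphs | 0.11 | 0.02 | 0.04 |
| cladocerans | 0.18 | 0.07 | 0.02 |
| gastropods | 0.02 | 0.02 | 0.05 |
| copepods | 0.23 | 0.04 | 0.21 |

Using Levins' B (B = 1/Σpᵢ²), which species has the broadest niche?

Σp_caerᵢ² = 0.02² + 0.24² + 0.14² + 0.06² + 0.11² + 0.18² + 0.02² + 0.23² = 0.0004 + 0.0576 + 0.0196 + 0.0036 + 0.0121 + 0.0324 + 0.0004 + 0.0529 = 0.1790
B_caer = 1 / 0.1790 = 5.5866
Σp_specᵢ² = 0.14² + 0.02² + 0.36² + 0.33² + 0.02² + 0.07² + 0.02² + 0.04² = 0.0196 + 0.0004 + 0.1296 + 0.1089 + 0.0004 + 0.0049 + 0.0004 + 0.0016 = 0.2658
B_spec = 1 / 0.2658 = 3.7622
Σp_nigrᵢ² = 0.49² + 0.15² + 0.02² + 0.02² + 0.04² + 0.02² + 0.05² + 0.21² = 0.2401 + 0.0225 + 0.0004 + 0.0004 + 0.0016 + 0.0004 + 0.0025 + 0.0441 = 0.3120
B_nigr = 1 / 0.3120 = 3.2051
Highest B → broadest niche (most generalist): Etheostoma caeruleum (B = 5.59).

Etheostoma caeruleum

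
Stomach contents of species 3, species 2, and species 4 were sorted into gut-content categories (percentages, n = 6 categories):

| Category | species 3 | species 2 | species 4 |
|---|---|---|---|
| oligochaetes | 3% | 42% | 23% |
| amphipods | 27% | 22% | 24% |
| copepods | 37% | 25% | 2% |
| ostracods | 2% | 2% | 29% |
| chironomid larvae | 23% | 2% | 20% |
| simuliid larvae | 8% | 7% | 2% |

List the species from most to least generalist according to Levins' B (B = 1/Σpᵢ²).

Convert percentages to proportions (divide by 100).
Σp_3ᵢ² = 0.03² + 0.27² + 0.37² + 0.02² + 0.23² + 0.08² = 0.0009 + 0.0729 + 0.1369 + 0.0004 + 0.0529 + 0.0064 = 0.2704
B_3 = 1 / 0.2704 = 3.6982
Σp_2ᵢ² = 0.42² + 0.22² + 0.25² + 0.02² + 0.02² + 0.07² = 0.1764 + 0.0484 + 0.0625 + 0.0004 + 0.0004 + 0.0049 = 0.2930
B_2 = 1 / 0.2930 = 3.4130
Σp_4ᵢ² = 0.23² + 0.24² + 0.02² + 0.29² + 0.20² + 0.02² = 0.0529 + 0.0576 + 0.0004 + 0.0841 + 0.0400 + 0.0004 = 0.2354
B_4 = 1 / 0.2354 = 4.2481
Ranking by B (broadest → narrowest): species 4 (4.25) > species 3 (3.70) > species 2 (3.41)

species 4 > species 3 > species 2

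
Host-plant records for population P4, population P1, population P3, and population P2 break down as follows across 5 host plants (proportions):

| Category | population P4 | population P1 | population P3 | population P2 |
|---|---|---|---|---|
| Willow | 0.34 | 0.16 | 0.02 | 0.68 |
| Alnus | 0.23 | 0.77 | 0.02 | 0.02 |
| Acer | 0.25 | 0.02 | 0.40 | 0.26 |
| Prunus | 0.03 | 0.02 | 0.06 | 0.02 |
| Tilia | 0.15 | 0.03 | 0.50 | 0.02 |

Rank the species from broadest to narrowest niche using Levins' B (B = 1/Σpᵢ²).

population P4 > population P3 > population P2 > population P1

Σp_P4ᵢ² = 0.34² + 0.23² + 0.25² + 0.03² + 0.15² = 0.1156 + 0.0529 + 0.0625 + 0.0009 + 0.0225 = 0.2544
B_P4 = 1 / 0.2544 = 3.9308
Σp_P1ᵢ² = 0.16² + 0.77² + 0.02² + 0.02² + 0.03² = 0.0256 + 0.5929 + 0.0004 + 0.0004 + 0.0009 = 0.6202
B_P1 = 1 / 0.6202 = 1.6124
Σp_P3ᵢ² = 0.02² + 0.02² + 0.40² + 0.06² + 0.50² = 0.0004 + 0.0004 + 0.1600 + 0.0036 + 0.2500 = 0.4144
B_P3 = 1 / 0.4144 = 2.4131
Σp_P2ᵢ² = 0.68² + 0.02² + 0.26² + 0.02² + 0.02² = 0.4624 + 0.0004 + 0.0676 + 0.0004 + 0.0004 = 0.5312
B_P2 = 1 / 0.5312 = 1.8825
Ranking by B (broadest → narrowest): population P4 (3.93) > population P3 (2.41) > population P2 (1.88) > population P1 (1.61)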